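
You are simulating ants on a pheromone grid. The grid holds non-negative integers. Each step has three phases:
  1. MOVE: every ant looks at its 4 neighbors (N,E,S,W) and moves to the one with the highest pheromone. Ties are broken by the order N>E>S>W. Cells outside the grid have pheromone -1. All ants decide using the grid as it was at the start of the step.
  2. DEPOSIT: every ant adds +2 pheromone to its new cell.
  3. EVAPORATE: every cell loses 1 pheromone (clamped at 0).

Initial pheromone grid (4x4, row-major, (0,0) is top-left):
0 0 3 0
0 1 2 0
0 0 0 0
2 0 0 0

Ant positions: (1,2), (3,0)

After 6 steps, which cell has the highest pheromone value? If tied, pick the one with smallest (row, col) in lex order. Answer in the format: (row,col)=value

Answer: (0,2)=3

Derivation:
Step 1: ant0:(1,2)->N->(0,2) | ant1:(3,0)->N->(2,0)
  grid max=4 at (0,2)
Step 2: ant0:(0,2)->S->(1,2) | ant1:(2,0)->S->(3,0)
  grid max=3 at (0,2)
Step 3: ant0:(1,2)->N->(0,2) | ant1:(3,0)->N->(2,0)
  grid max=4 at (0,2)
Step 4: ant0:(0,2)->S->(1,2) | ant1:(2,0)->S->(3,0)
  grid max=3 at (0,2)
Step 5: ant0:(1,2)->N->(0,2) | ant1:(3,0)->N->(2,0)
  grid max=4 at (0,2)
Step 6: ant0:(0,2)->S->(1,2) | ant1:(2,0)->S->(3,0)
  grid max=3 at (0,2)
Final grid:
  0 0 3 0
  0 0 2 0
  0 0 0 0
  2 0 0 0
Max pheromone 3 at (0,2)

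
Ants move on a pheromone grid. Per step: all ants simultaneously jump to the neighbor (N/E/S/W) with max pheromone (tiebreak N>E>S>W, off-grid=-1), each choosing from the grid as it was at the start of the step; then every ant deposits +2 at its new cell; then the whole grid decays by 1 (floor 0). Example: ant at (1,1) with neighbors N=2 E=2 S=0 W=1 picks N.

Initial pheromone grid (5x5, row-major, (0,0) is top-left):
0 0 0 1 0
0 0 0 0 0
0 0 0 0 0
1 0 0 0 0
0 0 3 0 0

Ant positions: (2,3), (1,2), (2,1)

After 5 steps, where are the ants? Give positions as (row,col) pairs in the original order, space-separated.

Step 1: ant0:(2,3)->N->(1,3) | ant1:(1,2)->N->(0,2) | ant2:(2,1)->N->(1,1)
  grid max=2 at (4,2)
Step 2: ant0:(1,3)->N->(0,3) | ant1:(0,2)->E->(0,3) | ant2:(1,1)->N->(0,1)
  grid max=3 at (0,3)
Step 3: ant0:(0,3)->E->(0,4) | ant1:(0,3)->E->(0,4) | ant2:(0,1)->E->(0,2)
  grid max=3 at (0,4)
Step 4: ant0:(0,4)->W->(0,3) | ant1:(0,4)->W->(0,3) | ant2:(0,2)->E->(0,3)
  grid max=7 at (0,3)
Step 5: ant0:(0,3)->E->(0,4) | ant1:(0,3)->E->(0,4) | ant2:(0,3)->E->(0,4)
  grid max=7 at (0,4)

(0,4) (0,4) (0,4)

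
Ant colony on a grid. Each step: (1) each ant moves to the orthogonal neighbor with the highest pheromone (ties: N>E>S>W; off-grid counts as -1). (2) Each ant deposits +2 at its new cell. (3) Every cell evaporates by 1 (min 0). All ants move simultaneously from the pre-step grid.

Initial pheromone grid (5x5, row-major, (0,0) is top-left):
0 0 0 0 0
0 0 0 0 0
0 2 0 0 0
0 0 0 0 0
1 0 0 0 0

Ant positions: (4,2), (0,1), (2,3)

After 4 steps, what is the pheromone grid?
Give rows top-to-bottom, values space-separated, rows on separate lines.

After step 1: ants at (3,2),(0,2),(1,3)
  0 0 1 0 0
  0 0 0 1 0
  0 1 0 0 0
  0 0 1 0 0
  0 0 0 0 0
After step 2: ants at (2,2),(0,3),(0,3)
  0 0 0 3 0
  0 0 0 0 0
  0 0 1 0 0
  0 0 0 0 0
  0 0 0 0 0
After step 3: ants at (1,2),(0,4),(0,4)
  0 0 0 2 3
  0 0 1 0 0
  0 0 0 0 0
  0 0 0 0 0
  0 0 0 0 0
After step 4: ants at (0,2),(0,3),(0,3)
  0 0 1 5 2
  0 0 0 0 0
  0 0 0 0 0
  0 0 0 0 0
  0 0 0 0 0

0 0 1 5 2
0 0 0 0 0
0 0 0 0 0
0 0 0 0 0
0 0 0 0 0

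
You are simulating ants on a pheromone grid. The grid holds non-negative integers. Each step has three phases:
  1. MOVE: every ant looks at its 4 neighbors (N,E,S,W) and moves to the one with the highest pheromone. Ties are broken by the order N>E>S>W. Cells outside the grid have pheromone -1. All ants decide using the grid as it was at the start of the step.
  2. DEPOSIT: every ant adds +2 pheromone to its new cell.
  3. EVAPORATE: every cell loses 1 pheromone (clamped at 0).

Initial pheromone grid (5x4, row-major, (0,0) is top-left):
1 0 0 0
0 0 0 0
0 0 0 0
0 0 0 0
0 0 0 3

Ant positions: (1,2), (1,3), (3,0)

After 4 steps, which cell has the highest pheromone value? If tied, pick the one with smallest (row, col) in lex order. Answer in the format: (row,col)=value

Step 1: ant0:(1,2)->N->(0,2) | ant1:(1,3)->N->(0,3) | ant2:(3,0)->N->(2,0)
  grid max=2 at (4,3)
Step 2: ant0:(0,2)->E->(0,3) | ant1:(0,3)->W->(0,2) | ant2:(2,0)->N->(1,0)
  grid max=2 at (0,2)
Step 3: ant0:(0,3)->W->(0,2) | ant1:(0,2)->E->(0,3) | ant2:(1,0)->N->(0,0)
  grid max=3 at (0,2)
Step 4: ant0:(0,2)->E->(0,3) | ant1:(0,3)->W->(0,2) | ant2:(0,0)->E->(0,1)
  grid max=4 at (0,2)
Final grid:
  0 1 4 4
  0 0 0 0
  0 0 0 0
  0 0 0 0
  0 0 0 0
Max pheromone 4 at (0,2)

Answer: (0,2)=4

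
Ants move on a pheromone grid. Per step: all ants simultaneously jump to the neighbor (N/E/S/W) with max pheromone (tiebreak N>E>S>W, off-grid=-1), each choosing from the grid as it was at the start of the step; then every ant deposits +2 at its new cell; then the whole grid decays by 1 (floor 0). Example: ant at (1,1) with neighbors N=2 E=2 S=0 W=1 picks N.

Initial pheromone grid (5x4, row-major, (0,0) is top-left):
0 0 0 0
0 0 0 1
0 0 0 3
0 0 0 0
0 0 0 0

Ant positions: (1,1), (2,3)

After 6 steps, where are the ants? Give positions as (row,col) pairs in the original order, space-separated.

Step 1: ant0:(1,1)->N->(0,1) | ant1:(2,3)->N->(1,3)
  grid max=2 at (1,3)
Step 2: ant0:(0,1)->E->(0,2) | ant1:(1,3)->S->(2,3)
  grid max=3 at (2,3)
Step 3: ant0:(0,2)->E->(0,3) | ant1:(2,3)->N->(1,3)
  grid max=2 at (1,3)
Step 4: ant0:(0,3)->S->(1,3) | ant1:(1,3)->S->(2,3)
  grid max=3 at (1,3)
Step 5: ant0:(1,3)->S->(2,3) | ant1:(2,3)->N->(1,3)
  grid max=4 at (1,3)
Step 6: ant0:(2,3)->N->(1,3) | ant1:(1,3)->S->(2,3)
  grid max=5 at (1,3)

(1,3) (2,3)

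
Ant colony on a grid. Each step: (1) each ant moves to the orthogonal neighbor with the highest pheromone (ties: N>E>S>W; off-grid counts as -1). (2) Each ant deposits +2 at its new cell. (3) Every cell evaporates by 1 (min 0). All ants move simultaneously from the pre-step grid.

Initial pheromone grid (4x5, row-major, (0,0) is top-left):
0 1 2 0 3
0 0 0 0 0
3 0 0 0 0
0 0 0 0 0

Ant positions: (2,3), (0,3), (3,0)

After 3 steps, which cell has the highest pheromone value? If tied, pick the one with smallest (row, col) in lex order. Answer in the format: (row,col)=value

Step 1: ant0:(2,3)->N->(1,3) | ant1:(0,3)->E->(0,4) | ant2:(3,0)->N->(2,0)
  grid max=4 at (0,4)
Step 2: ant0:(1,3)->N->(0,3) | ant1:(0,4)->S->(1,4) | ant2:(2,0)->N->(1,0)
  grid max=3 at (0,4)
Step 3: ant0:(0,3)->E->(0,4) | ant1:(1,4)->N->(0,4) | ant2:(1,0)->S->(2,0)
  grid max=6 at (0,4)
Final grid:
  0 0 0 0 6
  0 0 0 0 0
  4 0 0 0 0
  0 0 0 0 0
Max pheromone 6 at (0,4)

Answer: (0,4)=6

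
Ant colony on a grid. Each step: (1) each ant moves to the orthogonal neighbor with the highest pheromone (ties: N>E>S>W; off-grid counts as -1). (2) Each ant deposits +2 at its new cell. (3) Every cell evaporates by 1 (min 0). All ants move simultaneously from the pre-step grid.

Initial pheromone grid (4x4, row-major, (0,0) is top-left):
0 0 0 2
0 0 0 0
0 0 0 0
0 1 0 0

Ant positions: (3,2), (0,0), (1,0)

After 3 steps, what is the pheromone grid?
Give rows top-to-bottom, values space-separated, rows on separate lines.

After step 1: ants at (3,1),(0,1),(0,0)
  1 1 0 1
  0 0 0 0
  0 0 0 0
  0 2 0 0
After step 2: ants at (2,1),(0,0),(0,1)
  2 2 0 0
  0 0 0 0
  0 1 0 0
  0 1 0 0
After step 3: ants at (3,1),(0,1),(0,0)
  3 3 0 0
  0 0 0 0
  0 0 0 0
  0 2 0 0

3 3 0 0
0 0 0 0
0 0 0 0
0 2 0 0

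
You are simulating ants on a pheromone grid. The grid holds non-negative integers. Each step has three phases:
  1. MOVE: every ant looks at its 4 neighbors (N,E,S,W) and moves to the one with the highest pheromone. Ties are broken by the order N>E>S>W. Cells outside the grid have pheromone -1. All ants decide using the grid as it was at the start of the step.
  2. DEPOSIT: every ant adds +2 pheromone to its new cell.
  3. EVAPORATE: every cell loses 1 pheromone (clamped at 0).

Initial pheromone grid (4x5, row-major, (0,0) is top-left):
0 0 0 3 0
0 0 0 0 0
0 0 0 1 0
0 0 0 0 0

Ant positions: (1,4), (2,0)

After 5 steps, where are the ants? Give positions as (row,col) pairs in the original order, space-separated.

Step 1: ant0:(1,4)->N->(0,4) | ant1:(2,0)->N->(1,0)
  grid max=2 at (0,3)
Step 2: ant0:(0,4)->W->(0,3) | ant1:(1,0)->N->(0,0)
  grid max=3 at (0,3)
Step 3: ant0:(0,3)->E->(0,4) | ant1:(0,0)->E->(0,1)
  grid max=2 at (0,3)
Step 4: ant0:(0,4)->W->(0,3) | ant1:(0,1)->E->(0,2)
  grid max=3 at (0,3)
Step 5: ant0:(0,3)->W->(0,2) | ant1:(0,2)->E->(0,3)
  grid max=4 at (0,3)

(0,2) (0,3)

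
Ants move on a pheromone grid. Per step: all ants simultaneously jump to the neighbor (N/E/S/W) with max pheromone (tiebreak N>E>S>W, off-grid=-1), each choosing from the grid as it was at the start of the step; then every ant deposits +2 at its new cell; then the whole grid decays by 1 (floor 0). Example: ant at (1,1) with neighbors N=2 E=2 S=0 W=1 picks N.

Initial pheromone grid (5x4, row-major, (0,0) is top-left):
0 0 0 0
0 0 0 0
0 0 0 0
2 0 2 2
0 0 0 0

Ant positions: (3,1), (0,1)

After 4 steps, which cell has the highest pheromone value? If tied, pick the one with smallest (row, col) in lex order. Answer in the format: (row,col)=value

Step 1: ant0:(3,1)->E->(3,2) | ant1:(0,1)->E->(0,2)
  grid max=3 at (3,2)
Step 2: ant0:(3,2)->E->(3,3) | ant1:(0,2)->E->(0,3)
  grid max=2 at (3,2)
Step 3: ant0:(3,3)->W->(3,2) | ant1:(0,3)->S->(1,3)
  grid max=3 at (3,2)
Step 4: ant0:(3,2)->E->(3,3) | ant1:(1,3)->N->(0,3)
  grid max=2 at (3,2)
Final grid:
  0 0 0 1
  0 0 0 0
  0 0 0 0
  0 0 2 2
  0 0 0 0
Max pheromone 2 at (3,2)

Answer: (3,2)=2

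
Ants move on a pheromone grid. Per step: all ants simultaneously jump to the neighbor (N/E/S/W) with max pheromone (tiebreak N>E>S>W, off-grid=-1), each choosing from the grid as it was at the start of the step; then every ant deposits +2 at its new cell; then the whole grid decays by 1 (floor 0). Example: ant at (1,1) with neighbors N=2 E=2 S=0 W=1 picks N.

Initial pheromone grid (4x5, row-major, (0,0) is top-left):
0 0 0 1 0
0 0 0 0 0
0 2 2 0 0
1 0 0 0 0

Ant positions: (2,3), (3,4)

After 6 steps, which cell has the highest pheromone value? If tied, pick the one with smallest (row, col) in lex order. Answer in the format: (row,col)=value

Answer: (2,1)=2

Derivation:
Step 1: ant0:(2,3)->W->(2,2) | ant1:(3,4)->N->(2,4)
  grid max=3 at (2,2)
Step 2: ant0:(2,2)->W->(2,1) | ant1:(2,4)->N->(1,4)
  grid max=2 at (2,1)
Step 3: ant0:(2,1)->E->(2,2) | ant1:(1,4)->N->(0,4)
  grid max=3 at (2,2)
Step 4: ant0:(2,2)->W->(2,1) | ant1:(0,4)->S->(1,4)
  grid max=2 at (2,1)
Step 5: ant0:(2,1)->E->(2,2) | ant1:(1,4)->N->(0,4)
  grid max=3 at (2,2)
Step 6: ant0:(2,2)->W->(2,1) | ant1:(0,4)->S->(1,4)
  grid max=2 at (2,1)
Final grid:
  0 0 0 0 0
  0 0 0 0 1
  0 2 2 0 0
  0 0 0 0 0
Max pheromone 2 at (2,1)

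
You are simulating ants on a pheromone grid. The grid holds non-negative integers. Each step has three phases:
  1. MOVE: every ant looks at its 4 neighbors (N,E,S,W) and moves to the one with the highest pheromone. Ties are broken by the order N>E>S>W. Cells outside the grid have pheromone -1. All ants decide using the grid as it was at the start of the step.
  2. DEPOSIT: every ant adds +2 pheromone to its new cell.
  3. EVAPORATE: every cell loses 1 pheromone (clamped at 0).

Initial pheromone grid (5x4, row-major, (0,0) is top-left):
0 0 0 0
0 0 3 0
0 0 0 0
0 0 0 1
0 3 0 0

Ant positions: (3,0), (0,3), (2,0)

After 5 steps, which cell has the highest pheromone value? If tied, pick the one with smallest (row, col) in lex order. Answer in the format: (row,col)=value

Step 1: ant0:(3,0)->N->(2,0) | ant1:(0,3)->S->(1,3) | ant2:(2,0)->N->(1,0)
  grid max=2 at (1,2)
Step 2: ant0:(2,0)->N->(1,0) | ant1:(1,3)->W->(1,2) | ant2:(1,0)->S->(2,0)
  grid max=3 at (1,2)
Step 3: ant0:(1,0)->S->(2,0) | ant1:(1,2)->N->(0,2) | ant2:(2,0)->N->(1,0)
  grid max=3 at (1,0)
Step 4: ant0:(2,0)->N->(1,0) | ant1:(0,2)->S->(1,2) | ant2:(1,0)->S->(2,0)
  grid max=4 at (1,0)
Step 5: ant0:(1,0)->S->(2,0) | ant1:(1,2)->N->(0,2) | ant2:(2,0)->N->(1,0)
  grid max=5 at (1,0)
Final grid:
  0 0 1 0
  5 0 2 0
  5 0 0 0
  0 0 0 0
  0 0 0 0
Max pheromone 5 at (1,0)

Answer: (1,0)=5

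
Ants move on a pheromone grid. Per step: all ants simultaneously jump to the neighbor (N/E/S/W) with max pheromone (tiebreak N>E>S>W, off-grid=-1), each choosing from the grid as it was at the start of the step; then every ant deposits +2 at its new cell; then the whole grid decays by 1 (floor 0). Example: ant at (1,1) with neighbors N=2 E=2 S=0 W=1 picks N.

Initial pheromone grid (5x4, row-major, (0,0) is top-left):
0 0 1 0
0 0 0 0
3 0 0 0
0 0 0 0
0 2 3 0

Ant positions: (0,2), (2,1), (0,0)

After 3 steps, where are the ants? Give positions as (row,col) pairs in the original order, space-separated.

Step 1: ant0:(0,2)->E->(0,3) | ant1:(2,1)->W->(2,0) | ant2:(0,0)->E->(0,1)
  grid max=4 at (2,0)
Step 2: ant0:(0,3)->S->(1,3) | ant1:(2,0)->N->(1,0) | ant2:(0,1)->E->(0,2)
  grid max=3 at (2,0)
Step 3: ant0:(1,3)->N->(0,3) | ant1:(1,0)->S->(2,0) | ant2:(0,2)->E->(0,3)
  grid max=4 at (2,0)

(0,3) (2,0) (0,3)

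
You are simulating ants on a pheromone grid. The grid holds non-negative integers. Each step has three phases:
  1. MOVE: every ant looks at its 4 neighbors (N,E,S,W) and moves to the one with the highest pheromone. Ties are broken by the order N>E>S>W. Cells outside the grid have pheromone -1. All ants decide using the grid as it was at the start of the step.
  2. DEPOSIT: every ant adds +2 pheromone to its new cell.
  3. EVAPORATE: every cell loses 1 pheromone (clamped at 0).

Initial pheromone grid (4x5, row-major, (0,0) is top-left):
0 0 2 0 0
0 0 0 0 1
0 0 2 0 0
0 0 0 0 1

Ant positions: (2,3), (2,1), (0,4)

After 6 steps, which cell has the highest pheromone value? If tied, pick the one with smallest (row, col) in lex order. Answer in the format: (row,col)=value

Step 1: ant0:(2,3)->W->(2,2) | ant1:(2,1)->E->(2,2) | ant2:(0,4)->S->(1,4)
  grid max=5 at (2,2)
Step 2: ant0:(2,2)->N->(1,2) | ant1:(2,2)->N->(1,2) | ant2:(1,4)->N->(0,4)
  grid max=4 at (2,2)
Step 3: ant0:(1,2)->S->(2,2) | ant1:(1,2)->S->(2,2) | ant2:(0,4)->S->(1,4)
  grid max=7 at (2,2)
Step 4: ant0:(2,2)->N->(1,2) | ant1:(2,2)->N->(1,2) | ant2:(1,4)->N->(0,4)
  grid max=6 at (2,2)
Step 5: ant0:(1,2)->S->(2,2) | ant1:(1,2)->S->(2,2) | ant2:(0,4)->S->(1,4)
  grid max=9 at (2,2)
Step 6: ant0:(2,2)->N->(1,2) | ant1:(2,2)->N->(1,2) | ant2:(1,4)->N->(0,4)
  grid max=8 at (2,2)
Final grid:
  0 0 0 0 1
  0 0 7 0 1
  0 0 8 0 0
  0 0 0 0 0
Max pheromone 8 at (2,2)

Answer: (2,2)=8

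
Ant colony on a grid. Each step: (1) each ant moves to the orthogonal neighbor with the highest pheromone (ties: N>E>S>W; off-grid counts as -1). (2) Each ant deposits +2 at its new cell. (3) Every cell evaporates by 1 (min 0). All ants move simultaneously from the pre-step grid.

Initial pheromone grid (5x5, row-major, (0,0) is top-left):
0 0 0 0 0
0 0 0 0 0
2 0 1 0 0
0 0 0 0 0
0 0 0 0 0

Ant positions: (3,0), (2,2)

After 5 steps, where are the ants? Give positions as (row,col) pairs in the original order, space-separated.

Step 1: ant0:(3,0)->N->(2,0) | ant1:(2,2)->N->(1,2)
  grid max=3 at (2,0)
Step 2: ant0:(2,0)->N->(1,0) | ant1:(1,2)->N->(0,2)
  grid max=2 at (2,0)
Step 3: ant0:(1,0)->S->(2,0) | ant1:(0,2)->E->(0,3)
  grid max=3 at (2,0)
Step 4: ant0:(2,0)->N->(1,0) | ant1:(0,3)->E->(0,4)
  grid max=2 at (2,0)
Step 5: ant0:(1,0)->S->(2,0) | ant1:(0,4)->S->(1,4)
  grid max=3 at (2,0)

(2,0) (1,4)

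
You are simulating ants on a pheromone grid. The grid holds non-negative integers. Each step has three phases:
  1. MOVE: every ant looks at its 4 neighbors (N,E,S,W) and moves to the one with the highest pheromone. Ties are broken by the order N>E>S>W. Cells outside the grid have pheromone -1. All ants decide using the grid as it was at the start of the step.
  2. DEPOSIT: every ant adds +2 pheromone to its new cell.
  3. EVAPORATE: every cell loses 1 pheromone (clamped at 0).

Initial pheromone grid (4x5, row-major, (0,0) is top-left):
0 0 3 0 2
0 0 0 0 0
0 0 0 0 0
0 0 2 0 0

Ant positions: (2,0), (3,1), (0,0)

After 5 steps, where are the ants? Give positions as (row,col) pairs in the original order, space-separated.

Step 1: ant0:(2,0)->N->(1,0) | ant1:(3,1)->E->(3,2) | ant2:(0,0)->E->(0,1)
  grid max=3 at (3,2)
Step 2: ant0:(1,0)->N->(0,0) | ant1:(3,2)->N->(2,2) | ant2:(0,1)->E->(0,2)
  grid max=3 at (0,2)
Step 3: ant0:(0,0)->E->(0,1) | ant1:(2,2)->S->(3,2) | ant2:(0,2)->E->(0,3)
  grid max=3 at (3,2)
Step 4: ant0:(0,1)->E->(0,2) | ant1:(3,2)->N->(2,2) | ant2:(0,3)->W->(0,2)
  grid max=5 at (0,2)
Step 5: ant0:(0,2)->E->(0,3) | ant1:(2,2)->S->(3,2) | ant2:(0,2)->E->(0,3)
  grid max=4 at (0,2)

(0,3) (3,2) (0,3)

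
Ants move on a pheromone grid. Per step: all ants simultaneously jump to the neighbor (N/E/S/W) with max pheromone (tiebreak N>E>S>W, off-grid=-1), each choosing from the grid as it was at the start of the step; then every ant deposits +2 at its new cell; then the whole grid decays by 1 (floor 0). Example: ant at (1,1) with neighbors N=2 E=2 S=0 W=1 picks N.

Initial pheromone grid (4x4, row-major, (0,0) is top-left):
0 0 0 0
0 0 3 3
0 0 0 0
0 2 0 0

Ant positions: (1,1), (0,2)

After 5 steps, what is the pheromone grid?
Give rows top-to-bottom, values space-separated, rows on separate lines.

After step 1: ants at (1,2),(1,2)
  0 0 0 0
  0 0 6 2
  0 0 0 0
  0 1 0 0
After step 2: ants at (1,3),(1,3)
  0 0 0 0
  0 0 5 5
  0 0 0 0
  0 0 0 0
After step 3: ants at (1,2),(1,2)
  0 0 0 0
  0 0 8 4
  0 0 0 0
  0 0 0 0
After step 4: ants at (1,3),(1,3)
  0 0 0 0
  0 0 7 7
  0 0 0 0
  0 0 0 0
After step 5: ants at (1,2),(1,2)
  0 0 0 0
  0 0 10 6
  0 0 0 0
  0 0 0 0

0 0 0 0
0 0 10 6
0 0 0 0
0 0 0 0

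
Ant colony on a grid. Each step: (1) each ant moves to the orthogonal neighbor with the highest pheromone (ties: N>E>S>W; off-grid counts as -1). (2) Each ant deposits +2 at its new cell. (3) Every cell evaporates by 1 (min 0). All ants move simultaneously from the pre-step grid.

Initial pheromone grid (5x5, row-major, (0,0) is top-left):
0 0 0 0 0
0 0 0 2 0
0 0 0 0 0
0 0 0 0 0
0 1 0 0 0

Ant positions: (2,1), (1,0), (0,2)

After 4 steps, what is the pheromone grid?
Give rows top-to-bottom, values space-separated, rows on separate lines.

After step 1: ants at (1,1),(0,0),(0,3)
  1 0 0 1 0
  0 1 0 1 0
  0 0 0 0 0
  0 0 0 0 0
  0 0 0 0 0
After step 2: ants at (0,1),(0,1),(1,3)
  0 3 0 0 0
  0 0 0 2 0
  0 0 0 0 0
  0 0 0 0 0
  0 0 0 0 0
After step 3: ants at (0,2),(0,2),(0,3)
  0 2 3 1 0
  0 0 0 1 0
  0 0 0 0 0
  0 0 0 0 0
  0 0 0 0 0
After step 4: ants at (0,1),(0,1),(0,2)
  0 5 4 0 0
  0 0 0 0 0
  0 0 0 0 0
  0 0 0 0 0
  0 0 0 0 0

0 5 4 0 0
0 0 0 0 0
0 0 0 0 0
0 0 0 0 0
0 0 0 0 0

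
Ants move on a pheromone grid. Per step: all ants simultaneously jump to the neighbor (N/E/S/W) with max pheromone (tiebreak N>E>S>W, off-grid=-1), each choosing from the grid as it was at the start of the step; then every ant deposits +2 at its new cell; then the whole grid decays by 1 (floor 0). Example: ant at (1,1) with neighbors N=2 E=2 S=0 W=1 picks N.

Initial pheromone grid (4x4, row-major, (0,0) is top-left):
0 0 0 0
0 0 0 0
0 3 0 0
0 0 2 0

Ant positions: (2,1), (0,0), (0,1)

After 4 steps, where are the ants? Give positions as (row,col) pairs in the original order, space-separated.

Step 1: ant0:(2,1)->N->(1,1) | ant1:(0,0)->E->(0,1) | ant2:(0,1)->E->(0,2)
  grid max=2 at (2,1)
Step 2: ant0:(1,1)->S->(2,1) | ant1:(0,1)->E->(0,2) | ant2:(0,2)->W->(0,1)
  grid max=3 at (2,1)
Step 3: ant0:(2,1)->N->(1,1) | ant1:(0,2)->W->(0,1) | ant2:(0,1)->E->(0,2)
  grid max=3 at (0,1)
Step 4: ant0:(1,1)->N->(0,1) | ant1:(0,1)->E->(0,2) | ant2:(0,2)->W->(0,1)
  grid max=6 at (0,1)

(0,1) (0,2) (0,1)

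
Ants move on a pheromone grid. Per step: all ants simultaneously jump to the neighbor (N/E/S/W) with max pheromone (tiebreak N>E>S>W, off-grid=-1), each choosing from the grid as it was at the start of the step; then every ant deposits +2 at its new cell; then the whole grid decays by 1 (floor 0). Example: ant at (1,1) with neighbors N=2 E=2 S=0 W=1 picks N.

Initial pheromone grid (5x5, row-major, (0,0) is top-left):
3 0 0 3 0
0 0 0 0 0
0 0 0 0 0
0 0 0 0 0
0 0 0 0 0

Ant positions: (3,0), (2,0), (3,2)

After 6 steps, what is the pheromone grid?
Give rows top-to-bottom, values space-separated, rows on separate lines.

After step 1: ants at (2,0),(1,0),(2,2)
  2 0 0 2 0
  1 0 0 0 0
  1 0 1 0 0
  0 0 0 0 0
  0 0 0 0 0
After step 2: ants at (1,0),(0,0),(1,2)
  3 0 0 1 0
  2 0 1 0 0
  0 0 0 0 0
  0 0 0 0 0
  0 0 0 0 0
After step 3: ants at (0,0),(1,0),(0,2)
  4 0 1 0 0
  3 0 0 0 0
  0 0 0 0 0
  0 0 0 0 0
  0 0 0 0 0
After step 4: ants at (1,0),(0,0),(0,3)
  5 0 0 1 0
  4 0 0 0 0
  0 0 0 0 0
  0 0 0 0 0
  0 0 0 0 0
After step 5: ants at (0,0),(1,0),(0,4)
  6 0 0 0 1
  5 0 0 0 0
  0 0 0 0 0
  0 0 0 0 0
  0 0 0 0 0
After step 6: ants at (1,0),(0,0),(1,4)
  7 0 0 0 0
  6 0 0 0 1
  0 0 0 0 0
  0 0 0 0 0
  0 0 0 0 0

7 0 0 0 0
6 0 0 0 1
0 0 0 0 0
0 0 0 0 0
0 0 0 0 0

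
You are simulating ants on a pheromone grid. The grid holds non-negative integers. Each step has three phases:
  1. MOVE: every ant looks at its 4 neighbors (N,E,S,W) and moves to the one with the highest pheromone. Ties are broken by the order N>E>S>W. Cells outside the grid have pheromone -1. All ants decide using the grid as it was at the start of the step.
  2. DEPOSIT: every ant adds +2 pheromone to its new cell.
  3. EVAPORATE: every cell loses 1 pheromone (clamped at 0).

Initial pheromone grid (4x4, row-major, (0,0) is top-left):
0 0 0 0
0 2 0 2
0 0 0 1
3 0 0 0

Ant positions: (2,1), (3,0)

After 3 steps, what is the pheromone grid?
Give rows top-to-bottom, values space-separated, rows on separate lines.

After step 1: ants at (1,1),(2,0)
  0 0 0 0
  0 3 0 1
  1 0 0 0
  2 0 0 0
After step 2: ants at (0,1),(3,0)
  0 1 0 0
  0 2 0 0
  0 0 0 0
  3 0 0 0
After step 3: ants at (1,1),(2,0)
  0 0 0 0
  0 3 0 0
  1 0 0 0
  2 0 0 0

0 0 0 0
0 3 0 0
1 0 0 0
2 0 0 0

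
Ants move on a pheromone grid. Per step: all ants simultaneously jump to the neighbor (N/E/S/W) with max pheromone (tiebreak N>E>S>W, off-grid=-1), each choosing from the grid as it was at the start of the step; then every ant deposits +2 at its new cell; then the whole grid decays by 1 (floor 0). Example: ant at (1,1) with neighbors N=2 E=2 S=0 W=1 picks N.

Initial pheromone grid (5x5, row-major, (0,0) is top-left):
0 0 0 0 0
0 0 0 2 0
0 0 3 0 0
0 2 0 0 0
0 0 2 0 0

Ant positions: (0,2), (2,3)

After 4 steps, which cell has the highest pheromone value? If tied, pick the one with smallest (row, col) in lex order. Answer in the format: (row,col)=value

Step 1: ant0:(0,2)->E->(0,3) | ant1:(2,3)->W->(2,2)
  grid max=4 at (2,2)
Step 2: ant0:(0,3)->S->(1,3) | ant1:(2,2)->N->(1,2)
  grid max=3 at (2,2)
Step 3: ant0:(1,3)->W->(1,2) | ant1:(1,2)->S->(2,2)
  grid max=4 at (2,2)
Step 4: ant0:(1,2)->S->(2,2) | ant1:(2,2)->N->(1,2)
  grid max=5 at (2,2)
Final grid:
  0 0 0 0 0
  0 0 3 0 0
  0 0 5 0 0
  0 0 0 0 0
  0 0 0 0 0
Max pheromone 5 at (2,2)

Answer: (2,2)=5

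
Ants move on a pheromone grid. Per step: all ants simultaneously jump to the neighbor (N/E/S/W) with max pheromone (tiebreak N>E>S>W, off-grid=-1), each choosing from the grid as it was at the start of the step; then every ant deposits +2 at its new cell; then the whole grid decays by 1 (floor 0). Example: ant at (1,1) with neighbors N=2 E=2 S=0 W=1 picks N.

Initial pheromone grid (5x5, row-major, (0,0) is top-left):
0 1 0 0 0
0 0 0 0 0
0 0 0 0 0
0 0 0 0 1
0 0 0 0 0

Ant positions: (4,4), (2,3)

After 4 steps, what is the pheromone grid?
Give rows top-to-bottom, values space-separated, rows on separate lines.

After step 1: ants at (3,4),(1,3)
  0 0 0 0 0
  0 0 0 1 0
  0 0 0 0 0
  0 0 0 0 2
  0 0 0 0 0
After step 2: ants at (2,4),(0,3)
  0 0 0 1 0
  0 0 0 0 0
  0 0 0 0 1
  0 0 0 0 1
  0 0 0 0 0
After step 3: ants at (3,4),(0,4)
  0 0 0 0 1
  0 0 0 0 0
  0 0 0 0 0
  0 0 0 0 2
  0 0 0 0 0
After step 4: ants at (2,4),(1,4)
  0 0 0 0 0
  0 0 0 0 1
  0 0 0 0 1
  0 0 0 0 1
  0 0 0 0 0

0 0 0 0 0
0 0 0 0 1
0 0 0 0 1
0 0 0 0 1
0 0 0 0 0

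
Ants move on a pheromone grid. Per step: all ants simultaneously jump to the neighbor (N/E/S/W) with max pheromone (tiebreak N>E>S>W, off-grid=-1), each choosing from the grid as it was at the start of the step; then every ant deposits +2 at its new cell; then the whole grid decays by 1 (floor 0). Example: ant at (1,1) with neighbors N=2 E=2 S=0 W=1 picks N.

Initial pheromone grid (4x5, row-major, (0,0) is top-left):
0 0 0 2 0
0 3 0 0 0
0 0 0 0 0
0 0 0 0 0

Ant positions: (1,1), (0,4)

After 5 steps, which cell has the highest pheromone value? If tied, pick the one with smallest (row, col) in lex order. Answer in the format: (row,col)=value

Step 1: ant0:(1,1)->N->(0,1) | ant1:(0,4)->W->(0,3)
  grid max=3 at (0,3)
Step 2: ant0:(0,1)->S->(1,1) | ant1:(0,3)->E->(0,4)
  grid max=3 at (1,1)
Step 3: ant0:(1,1)->N->(0,1) | ant1:(0,4)->W->(0,3)
  grid max=3 at (0,3)
Step 4: ant0:(0,1)->S->(1,1) | ant1:(0,3)->E->(0,4)
  grid max=3 at (1,1)
Step 5: ant0:(1,1)->N->(0,1) | ant1:(0,4)->W->(0,3)
  grid max=3 at (0,3)
Final grid:
  0 1 0 3 0
  0 2 0 0 0
  0 0 0 0 0
  0 0 0 0 0
Max pheromone 3 at (0,3)

Answer: (0,3)=3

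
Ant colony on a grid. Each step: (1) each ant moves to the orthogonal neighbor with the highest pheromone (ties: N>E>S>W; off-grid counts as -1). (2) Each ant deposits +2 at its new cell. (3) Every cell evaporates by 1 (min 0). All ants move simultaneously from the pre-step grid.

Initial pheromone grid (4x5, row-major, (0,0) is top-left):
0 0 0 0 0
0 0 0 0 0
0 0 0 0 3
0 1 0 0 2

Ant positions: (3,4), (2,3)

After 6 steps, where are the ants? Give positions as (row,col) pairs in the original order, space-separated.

Step 1: ant0:(3,4)->N->(2,4) | ant1:(2,3)->E->(2,4)
  grid max=6 at (2,4)
Step 2: ant0:(2,4)->S->(3,4) | ant1:(2,4)->S->(3,4)
  grid max=5 at (2,4)
Step 3: ant0:(3,4)->N->(2,4) | ant1:(3,4)->N->(2,4)
  grid max=8 at (2,4)
Step 4: ant0:(2,4)->S->(3,4) | ant1:(2,4)->S->(3,4)
  grid max=7 at (2,4)
Step 5: ant0:(3,4)->N->(2,4) | ant1:(3,4)->N->(2,4)
  grid max=10 at (2,4)
Step 6: ant0:(2,4)->S->(3,4) | ant1:(2,4)->S->(3,4)
  grid max=9 at (2,4)

(3,4) (3,4)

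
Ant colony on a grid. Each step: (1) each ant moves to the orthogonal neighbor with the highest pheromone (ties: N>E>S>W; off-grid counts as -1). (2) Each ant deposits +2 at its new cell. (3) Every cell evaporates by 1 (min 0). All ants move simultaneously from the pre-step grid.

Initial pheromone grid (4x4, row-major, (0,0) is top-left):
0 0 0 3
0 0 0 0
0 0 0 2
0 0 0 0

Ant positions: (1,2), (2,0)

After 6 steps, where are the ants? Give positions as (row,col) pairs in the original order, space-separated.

Step 1: ant0:(1,2)->N->(0,2) | ant1:(2,0)->N->(1,0)
  grid max=2 at (0,3)
Step 2: ant0:(0,2)->E->(0,3) | ant1:(1,0)->N->(0,0)
  grid max=3 at (0,3)
Step 3: ant0:(0,3)->S->(1,3) | ant1:(0,0)->E->(0,1)
  grid max=2 at (0,3)
Step 4: ant0:(1,3)->N->(0,3) | ant1:(0,1)->E->(0,2)
  grid max=3 at (0,3)
Step 5: ant0:(0,3)->W->(0,2) | ant1:(0,2)->E->(0,3)
  grid max=4 at (0,3)
Step 6: ant0:(0,2)->E->(0,3) | ant1:(0,3)->W->(0,2)
  grid max=5 at (0,3)

(0,3) (0,2)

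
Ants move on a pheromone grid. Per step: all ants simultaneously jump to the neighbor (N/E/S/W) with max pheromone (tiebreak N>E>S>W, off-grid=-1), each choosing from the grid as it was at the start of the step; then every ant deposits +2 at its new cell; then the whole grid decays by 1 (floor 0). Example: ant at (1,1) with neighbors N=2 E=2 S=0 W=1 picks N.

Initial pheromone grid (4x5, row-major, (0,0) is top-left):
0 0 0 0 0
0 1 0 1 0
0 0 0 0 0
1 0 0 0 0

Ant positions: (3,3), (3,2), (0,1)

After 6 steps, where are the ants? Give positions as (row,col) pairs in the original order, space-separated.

Step 1: ant0:(3,3)->N->(2,3) | ant1:(3,2)->N->(2,2) | ant2:(0,1)->S->(1,1)
  grid max=2 at (1,1)
Step 2: ant0:(2,3)->W->(2,2) | ant1:(2,2)->E->(2,3) | ant2:(1,1)->N->(0,1)
  grid max=2 at (2,2)
Step 3: ant0:(2,2)->E->(2,3) | ant1:(2,3)->W->(2,2) | ant2:(0,1)->S->(1,1)
  grid max=3 at (2,2)
Step 4: ant0:(2,3)->W->(2,2) | ant1:(2,2)->E->(2,3) | ant2:(1,1)->N->(0,1)
  grid max=4 at (2,2)
Step 5: ant0:(2,2)->E->(2,3) | ant1:(2,3)->W->(2,2) | ant2:(0,1)->S->(1,1)
  grid max=5 at (2,2)
Step 6: ant0:(2,3)->W->(2,2) | ant1:(2,2)->E->(2,3) | ant2:(1,1)->N->(0,1)
  grid max=6 at (2,2)

(2,2) (2,3) (0,1)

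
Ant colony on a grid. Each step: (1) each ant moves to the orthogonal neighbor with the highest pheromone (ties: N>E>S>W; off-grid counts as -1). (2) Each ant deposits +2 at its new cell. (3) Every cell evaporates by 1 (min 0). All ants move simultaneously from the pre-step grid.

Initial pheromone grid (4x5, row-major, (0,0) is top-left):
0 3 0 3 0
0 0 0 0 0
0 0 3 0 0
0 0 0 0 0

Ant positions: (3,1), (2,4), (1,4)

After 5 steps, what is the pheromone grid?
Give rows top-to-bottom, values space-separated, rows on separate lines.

After step 1: ants at (2,1),(1,4),(0,4)
  0 2 0 2 1
  0 0 0 0 1
  0 1 2 0 0
  0 0 0 0 0
After step 2: ants at (2,2),(0,4),(0,3)
  0 1 0 3 2
  0 0 0 0 0
  0 0 3 0 0
  0 0 0 0 0
After step 3: ants at (1,2),(0,3),(0,4)
  0 0 0 4 3
  0 0 1 0 0
  0 0 2 0 0
  0 0 0 0 0
After step 4: ants at (2,2),(0,4),(0,3)
  0 0 0 5 4
  0 0 0 0 0
  0 0 3 0 0
  0 0 0 0 0
After step 5: ants at (1,2),(0,3),(0,4)
  0 0 0 6 5
  0 0 1 0 0
  0 0 2 0 0
  0 0 0 0 0

0 0 0 6 5
0 0 1 0 0
0 0 2 0 0
0 0 0 0 0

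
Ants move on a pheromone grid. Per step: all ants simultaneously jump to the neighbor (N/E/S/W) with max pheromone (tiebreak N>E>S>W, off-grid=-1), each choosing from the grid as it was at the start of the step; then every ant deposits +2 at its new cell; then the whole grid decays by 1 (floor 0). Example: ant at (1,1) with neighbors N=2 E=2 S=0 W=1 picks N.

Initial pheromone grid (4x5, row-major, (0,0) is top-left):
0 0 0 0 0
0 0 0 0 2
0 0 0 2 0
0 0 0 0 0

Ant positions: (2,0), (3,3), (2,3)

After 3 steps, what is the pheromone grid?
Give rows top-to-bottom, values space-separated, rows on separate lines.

After step 1: ants at (1,0),(2,3),(1,3)
  0 0 0 0 0
  1 0 0 1 1
  0 0 0 3 0
  0 0 0 0 0
After step 2: ants at (0,0),(1,3),(2,3)
  1 0 0 0 0
  0 0 0 2 0
  0 0 0 4 0
  0 0 0 0 0
After step 3: ants at (0,1),(2,3),(1,3)
  0 1 0 0 0
  0 0 0 3 0
  0 0 0 5 0
  0 0 0 0 0

0 1 0 0 0
0 0 0 3 0
0 0 0 5 0
0 0 0 0 0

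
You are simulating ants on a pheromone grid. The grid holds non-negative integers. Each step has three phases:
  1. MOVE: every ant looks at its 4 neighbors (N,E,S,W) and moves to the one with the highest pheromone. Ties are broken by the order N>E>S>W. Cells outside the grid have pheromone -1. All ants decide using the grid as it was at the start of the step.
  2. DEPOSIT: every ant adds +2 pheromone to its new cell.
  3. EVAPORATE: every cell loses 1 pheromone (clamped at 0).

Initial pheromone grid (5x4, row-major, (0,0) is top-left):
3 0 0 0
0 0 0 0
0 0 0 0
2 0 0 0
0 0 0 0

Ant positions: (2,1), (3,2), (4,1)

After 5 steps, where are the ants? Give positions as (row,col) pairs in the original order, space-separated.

Step 1: ant0:(2,1)->N->(1,1) | ant1:(3,2)->N->(2,2) | ant2:(4,1)->N->(3,1)
  grid max=2 at (0,0)
Step 2: ant0:(1,1)->N->(0,1) | ant1:(2,2)->N->(1,2) | ant2:(3,1)->W->(3,0)
  grid max=2 at (3,0)
Step 3: ant0:(0,1)->W->(0,0) | ant1:(1,2)->N->(0,2) | ant2:(3,0)->N->(2,0)
  grid max=2 at (0,0)
Step 4: ant0:(0,0)->E->(0,1) | ant1:(0,2)->E->(0,3) | ant2:(2,0)->S->(3,0)
  grid max=2 at (3,0)
Step 5: ant0:(0,1)->W->(0,0) | ant1:(0,3)->S->(1,3) | ant2:(3,0)->N->(2,0)
  grid max=2 at (0,0)

(0,0) (1,3) (2,0)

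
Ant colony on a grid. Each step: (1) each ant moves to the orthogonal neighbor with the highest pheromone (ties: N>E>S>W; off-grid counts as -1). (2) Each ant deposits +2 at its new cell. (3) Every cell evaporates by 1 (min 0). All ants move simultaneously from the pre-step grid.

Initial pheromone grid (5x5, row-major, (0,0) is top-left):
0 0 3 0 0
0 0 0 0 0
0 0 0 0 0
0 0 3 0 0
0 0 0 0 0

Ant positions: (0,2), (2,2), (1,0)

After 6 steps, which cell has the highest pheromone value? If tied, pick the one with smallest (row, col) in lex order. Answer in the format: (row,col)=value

Step 1: ant0:(0,2)->E->(0,3) | ant1:(2,2)->S->(3,2) | ant2:(1,0)->N->(0,0)
  grid max=4 at (3,2)
Step 2: ant0:(0,3)->W->(0,2) | ant1:(3,2)->N->(2,2) | ant2:(0,0)->E->(0,1)
  grid max=3 at (0,2)
Step 3: ant0:(0,2)->W->(0,1) | ant1:(2,2)->S->(3,2) | ant2:(0,1)->E->(0,2)
  grid max=4 at (0,2)
Step 4: ant0:(0,1)->E->(0,2) | ant1:(3,2)->N->(2,2) | ant2:(0,2)->W->(0,1)
  grid max=5 at (0,2)
Step 5: ant0:(0,2)->W->(0,1) | ant1:(2,2)->S->(3,2) | ant2:(0,1)->E->(0,2)
  grid max=6 at (0,2)
Step 6: ant0:(0,1)->E->(0,2) | ant1:(3,2)->N->(2,2) | ant2:(0,2)->W->(0,1)
  grid max=7 at (0,2)
Final grid:
  0 5 7 0 0
  0 0 0 0 0
  0 0 1 0 0
  0 0 3 0 0
  0 0 0 0 0
Max pheromone 7 at (0,2)

Answer: (0,2)=7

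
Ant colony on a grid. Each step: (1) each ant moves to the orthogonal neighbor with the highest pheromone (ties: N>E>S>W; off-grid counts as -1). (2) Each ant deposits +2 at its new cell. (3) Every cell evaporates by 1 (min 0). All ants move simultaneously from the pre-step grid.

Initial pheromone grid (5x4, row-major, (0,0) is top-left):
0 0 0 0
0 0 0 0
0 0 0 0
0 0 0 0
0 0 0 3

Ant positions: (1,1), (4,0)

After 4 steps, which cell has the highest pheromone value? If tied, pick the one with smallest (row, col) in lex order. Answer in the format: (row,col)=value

Step 1: ant0:(1,1)->N->(0,1) | ant1:(4,0)->N->(3,0)
  grid max=2 at (4,3)
Step 2: ant0:(0,1)->E->(0,2) | ant1:(3,0)->N->(2,0)
  grid max=1 at (0,2)
Step 3: ant0:(0,2)->E->(0,3) | ant1:(2,0)->N->(1,0)
  grid max=1 at (0,3)
Step 4: ant0:(0,3)->S->(1,3) | ant1:(1,0)->N->(0,0)
  grid max=1 at (0,0)
Final grid:
  1 0 0 0
  0 0 0 1
  0 0 0 0
  0 0 0 0
  0 0 0 0
Max pheromone 1 at (0,0)

Answer: (0,0)=1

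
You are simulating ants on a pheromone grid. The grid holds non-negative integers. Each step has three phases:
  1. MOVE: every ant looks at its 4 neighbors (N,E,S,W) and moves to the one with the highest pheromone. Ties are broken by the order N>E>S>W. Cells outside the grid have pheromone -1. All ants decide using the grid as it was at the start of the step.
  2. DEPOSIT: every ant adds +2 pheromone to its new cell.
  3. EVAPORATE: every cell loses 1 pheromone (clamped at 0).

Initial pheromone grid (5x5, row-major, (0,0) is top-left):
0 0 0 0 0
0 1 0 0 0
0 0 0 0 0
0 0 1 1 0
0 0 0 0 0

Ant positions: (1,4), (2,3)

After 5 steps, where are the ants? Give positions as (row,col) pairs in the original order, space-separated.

Step 1: ant0:(1,4)->N->(0,4) | ant1:(2,3)->S->(3,3)
  grid max=2 at (3,3)
Step 2: ant0:(0,4)->S->(1,4) | ant1:(3,3)->N->(2,3)
  grid max=1 at (1,4)
Step 3: ant0:(1,4)->N->(0,4) | ant1:(2,3)->S->(3,3)
  grid max=2 at (3,3)
Step 4: ant0:(0,4)->S->(1,4) | ant1:(3,3)->N->(2,3)
  grid max=1 at (1,4)
Step 5: ant0:(1,4)->N->(0,4) | ant1:(2,3)->S->(3,3)
  grid max=2 at (3,3)

(0,4) (3,3)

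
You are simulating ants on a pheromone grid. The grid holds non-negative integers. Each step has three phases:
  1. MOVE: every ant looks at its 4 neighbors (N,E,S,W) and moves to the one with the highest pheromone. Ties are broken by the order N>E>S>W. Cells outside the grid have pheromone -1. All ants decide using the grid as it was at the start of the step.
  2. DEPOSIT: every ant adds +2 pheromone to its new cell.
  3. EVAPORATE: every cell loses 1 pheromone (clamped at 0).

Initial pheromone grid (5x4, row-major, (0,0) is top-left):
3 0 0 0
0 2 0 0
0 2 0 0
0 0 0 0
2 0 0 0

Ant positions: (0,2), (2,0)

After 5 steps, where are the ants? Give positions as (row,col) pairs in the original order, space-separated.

Step 1: ant0:(0,2)->E->(0,3) | ant1:(2,0)->E->(2,1)
  grid max=3 at (2,1)
Step 2: ant0:(0,3)->S->(1,3) | ant1:(2,1)->N->(1,1)
  grid max=2 at (1,1)
Step 3: ant0:(1,3)->N->(0,3) | ant1:(1,1)->S->(2,1)
  grid max=3 at (2,1)
Step 4: ant0:(0,3)->S->(1,3) | ant1:(2,1)->N->(1,1)
  grid max=2 at (1,1)
Step 5: ant0:(1,3)->N->(0,3) | ant1:(1,1)->S->(2,1)
  grid max=3 at (2,1)

(0,3) (2,1)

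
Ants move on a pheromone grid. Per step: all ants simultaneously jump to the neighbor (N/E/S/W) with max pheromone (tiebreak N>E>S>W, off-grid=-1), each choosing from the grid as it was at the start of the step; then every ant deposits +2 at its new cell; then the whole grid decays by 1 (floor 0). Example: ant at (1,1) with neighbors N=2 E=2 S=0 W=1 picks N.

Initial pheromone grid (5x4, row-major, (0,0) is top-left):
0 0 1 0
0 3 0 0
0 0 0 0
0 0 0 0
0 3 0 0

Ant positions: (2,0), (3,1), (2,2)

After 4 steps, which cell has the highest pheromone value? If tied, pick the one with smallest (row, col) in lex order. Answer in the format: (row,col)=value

Step 1: ant0:(2,0)->N->(1,0) | ant1:(3,1)->S->(4,1) | ant2:(2,2)->N->(1,2)
  grid max=4 at (4,1)
Step 2: ant0:(1,0)->E->(1,1) | ant1:(4,1)->N->(3,1) | ant2:(1,2)->W->(1,1)
  grid max=5 at (1,1)
Step 3: ant0:(1,1)->N->(0,1) | ant1:(3,1)->S->(4,1) | ant2:(1,1)->N->(0,1)
  grid max=4 at (1,1)
Step 4: ant0:(0,1)->S->(1,1) | ant1:(4,1)->N->(3,1) | ant2:(0,1)->S->(1,1)
  grid max=7 at (1,1)
Final grid:
  0 2 0 0
  0 7 0 0
  0 0 0 0
  0 1 0 0
  0 3 0 0
Max pheromone 7 at (1,1)

Answer: (1,1)=7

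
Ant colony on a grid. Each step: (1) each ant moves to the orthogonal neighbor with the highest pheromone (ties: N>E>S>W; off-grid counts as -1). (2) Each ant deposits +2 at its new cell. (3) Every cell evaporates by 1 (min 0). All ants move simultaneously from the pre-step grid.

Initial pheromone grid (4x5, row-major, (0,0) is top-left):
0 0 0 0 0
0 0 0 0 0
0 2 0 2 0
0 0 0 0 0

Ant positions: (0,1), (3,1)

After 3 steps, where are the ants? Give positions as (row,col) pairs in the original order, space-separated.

Step 1: ant0:(0,1)->E->(0,2) | ant1:(3,1)->N->(2,1)
  grid max=3 at (2,1)
Step 2: ant0:(0,2)->E->(0,3) | ant1:(2,1)->N->(1,1)
  grid max=2 at (2,1)
Step 3: ant0:(0,3)->E->(0,4) | ant1:(1,1)->S->(2,1)
  grid max=3 at (2,1)

(0,4) (2,1)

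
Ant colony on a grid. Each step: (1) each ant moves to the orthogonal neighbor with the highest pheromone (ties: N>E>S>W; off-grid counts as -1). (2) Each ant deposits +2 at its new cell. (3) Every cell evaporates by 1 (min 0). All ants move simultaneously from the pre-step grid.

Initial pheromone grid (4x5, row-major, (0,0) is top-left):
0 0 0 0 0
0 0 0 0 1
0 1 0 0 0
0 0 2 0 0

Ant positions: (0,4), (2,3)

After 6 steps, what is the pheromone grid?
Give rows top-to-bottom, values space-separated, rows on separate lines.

After step 1: ants at (1,4),(1,3)
  0 0 0 0 0
  0 0 0 1 2
  0 0 0 0 0
  0 0 1 0 0
After step 2: ants at (1,3),(1,4)
  0 0 0 0 0
  0 0 0 2 3
  0 0 0 0 0
  0 0 0 0 0
After step 3: ants at (1,4),(1,3)
  0 0 0 0 0
  0 0 0 3 4
  0 0 0 0 0
  0 0 0 0 0
After step 4: ants at (1,3),(1,4)
  0 0 0 0 0
  0 0 0 4 5
  0 0 0 0 0
  0 0 0 0 0
After step 5: ants at (1,4),(1,3)
  0 0 0 0 0
  0 0 0 5 6
  0 0 0 0 0
  0 0 0 0 0
After step 6: ants at (1,3),(1,4)
  0 0 0 0 0
  0 0 0 6 7
  0 0 0 0 0
  0 0 0 0 0

0 0 0 0 0
0 0 0 6 7
0 0 0 0 0
0 0 0 0 0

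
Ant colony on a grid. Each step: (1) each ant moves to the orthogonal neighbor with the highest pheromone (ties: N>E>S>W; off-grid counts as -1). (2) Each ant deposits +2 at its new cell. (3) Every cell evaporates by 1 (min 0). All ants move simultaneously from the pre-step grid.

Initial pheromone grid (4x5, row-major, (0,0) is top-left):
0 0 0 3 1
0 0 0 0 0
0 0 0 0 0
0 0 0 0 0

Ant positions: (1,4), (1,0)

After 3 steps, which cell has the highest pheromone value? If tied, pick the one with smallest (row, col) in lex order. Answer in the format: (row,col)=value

Answer: (0,3)=2

Derivation:
Step 1: ant0:(1,4)->N->(0,4) | ant1:(1,0)->N->(0,0)
  grid max=2 at (0,3)
Step 2: ant0:(0,4)->W->(0,3) | ant1:(0,0)->E->(0,1)
  grid max=3 at (0,3)
Step 3: ant0:(0,3)->E->(0,4) | ant1:(0,1)->E->(0,2)
  grid max=2 at (0,3)
Final grid:
  0 0 1 2 2
  0 0 0 0 0
  0 0 0 0 0
  0 0 0 0 0
Max pheromone 2 at (0,3)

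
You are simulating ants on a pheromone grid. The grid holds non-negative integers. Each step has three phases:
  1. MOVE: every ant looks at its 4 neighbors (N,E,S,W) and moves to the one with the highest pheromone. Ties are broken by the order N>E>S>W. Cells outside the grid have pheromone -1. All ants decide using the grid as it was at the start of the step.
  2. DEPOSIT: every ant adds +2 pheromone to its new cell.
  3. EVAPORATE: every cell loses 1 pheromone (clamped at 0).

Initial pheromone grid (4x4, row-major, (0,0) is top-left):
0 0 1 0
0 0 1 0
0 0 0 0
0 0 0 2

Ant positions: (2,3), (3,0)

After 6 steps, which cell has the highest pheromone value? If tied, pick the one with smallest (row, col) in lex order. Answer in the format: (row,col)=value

Answer: (3,3)=2

Derivation:
Step 1: ant0:(2,3)->S->(3,3) | ant1:(3,0)->N->(2,0)
  grid max=3 at (3,3)
Step 2: ant0:(3,3)->N->(2,3) | ant1:(2,0)->N->(1,0)
  grid max=2 at (3,3)
Step 3: ant0:(2,3)->S->(3,3) | ant1:(1,0)->N->(0,0)
  grid max=3 at (3,3)
Step 4: ant0:(3,3)->N->(2,3) | ant1:(0,0)->E->(0,1)
  grid max=2 at (3,3)
Step 5: ant0:(2,3)->S->(3,3) | ant1:(0,1)->E->(0,2)
  grid max=3 at (3,3)
Step 6: ant0:(3,3)->N->(2,3) | ant1:(0,2)->E->(0,3)
  grid max=2 at (3,3)
Final grid:
  0 0 0 1
  0 0 0 0
  0 0 0 1
  0 0 0 2
Max pheromone 2 at (3,3)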